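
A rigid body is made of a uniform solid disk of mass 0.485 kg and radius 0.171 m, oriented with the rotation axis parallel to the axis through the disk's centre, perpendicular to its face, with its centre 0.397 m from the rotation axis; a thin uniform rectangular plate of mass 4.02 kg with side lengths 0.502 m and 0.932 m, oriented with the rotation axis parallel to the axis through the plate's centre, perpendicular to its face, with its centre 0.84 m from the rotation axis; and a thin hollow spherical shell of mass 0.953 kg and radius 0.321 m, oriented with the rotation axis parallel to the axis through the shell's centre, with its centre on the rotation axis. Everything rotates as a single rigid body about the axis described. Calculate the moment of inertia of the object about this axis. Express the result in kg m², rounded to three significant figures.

3.36

Solid disk: I_cm = (1/2)MR² = (1/2)(0.485)(0.171)² = 0.0070909 kg m²; centre at d = 0.397 m, so the parallel axis theorem gives I = 0.0070909 + (0.485)(0.397)² = 0.083531 kg m².
Rectangular plate: I_cm = (1/12)M(a²+b²) = (1/12)(4.02)[(0.502)² + (0.932)²] = 0.37541 kg m²; centre at d = 0.84 m, so the parallel axis theorem gives I = 0.37541 + (4.02)(0.84)² = 3.2119 kg m².
Spherical shell: I_cm = (2/3)MR² = (2/3)(0.953)(0.321)² = 0.065465 kg m²; axis through the centre, so I = 0.065465 kg m².
Total I = 0.083531 + 3.2119 + 0.065465 = 3.3609 kg m².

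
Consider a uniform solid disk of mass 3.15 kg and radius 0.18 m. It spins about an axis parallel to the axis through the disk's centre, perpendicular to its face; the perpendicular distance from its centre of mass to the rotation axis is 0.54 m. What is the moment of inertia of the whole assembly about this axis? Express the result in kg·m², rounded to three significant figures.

I_cm = (1/2)MR² = (1/2)(3.15)(0.18)² = 0.05103 kg·m²; centre at d = 0.54 m, so the parallel axis theorem gives I = 0.05103 + (3.15)(0.54)² = 0.96957 kg·m².

0.970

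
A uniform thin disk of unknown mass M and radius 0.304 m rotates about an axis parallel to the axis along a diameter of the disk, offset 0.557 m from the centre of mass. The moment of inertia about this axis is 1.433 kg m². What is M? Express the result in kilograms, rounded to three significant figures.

I = I_cm + Md² = (1/4)MR² + Md² = M·[0.25·(0.304)² + (0.557)²] = M·0.33335.
So M = 1.433 / 0.33335 = 4.2987 kg.

4.30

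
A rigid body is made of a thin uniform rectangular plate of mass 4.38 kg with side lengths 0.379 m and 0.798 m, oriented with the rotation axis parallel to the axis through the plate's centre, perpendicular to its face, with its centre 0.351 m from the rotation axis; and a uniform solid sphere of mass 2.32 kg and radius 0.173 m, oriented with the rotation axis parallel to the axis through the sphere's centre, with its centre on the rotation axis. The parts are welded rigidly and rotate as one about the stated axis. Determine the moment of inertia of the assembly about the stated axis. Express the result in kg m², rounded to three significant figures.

Rectangular plate: I_cm = (1/12)M(a²+b²) = (1/12)(4.38)[(0.379)² + (0.798)²] = 0.28486 kg m²; centre at d = 0.351 m, so I = I_cm + Md² gives I = 0.28486 + (4.38)(0.351)² = 0.82448 kg m².
Solid sphere: I_cm = (2/5)MR² = (2/5)(2.32)(0.173)² = 0.027774 kg m²; axis through the centre, so I = 0.027774 kg m².
Total I = 0.82448 + 0.027774 = 0.85226 kg m².

0.852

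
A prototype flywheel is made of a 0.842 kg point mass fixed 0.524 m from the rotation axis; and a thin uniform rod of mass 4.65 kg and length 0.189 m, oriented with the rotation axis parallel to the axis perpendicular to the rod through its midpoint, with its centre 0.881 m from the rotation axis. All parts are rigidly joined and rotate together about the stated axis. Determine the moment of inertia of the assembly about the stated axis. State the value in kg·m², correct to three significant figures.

3.85

Point mass: I_cm = 0; centre at d = 0.524 m, so I = I_cm + Md² gives I = 0 + (0.842)(0.524)² = 0.23119 kg·m².
Thin rod: I_cm = (1/12)ML² = (1/12)(4.65)(0.189)² = 0.013842 kg·m²; centre at d = 0.881 m, so I = I_cm + Md² gives I = 0.013842 + (4.65)(0.881)² = 3.623 kg·m².
Total I = 0.23119 + 3.623 = 3.8542 kg·m².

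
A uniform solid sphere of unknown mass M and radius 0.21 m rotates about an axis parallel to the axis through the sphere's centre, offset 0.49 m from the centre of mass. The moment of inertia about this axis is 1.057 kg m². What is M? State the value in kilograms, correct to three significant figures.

4.10

I = I_cm + Md² = (2/5)MR² + Md² = M·[0.4·(0.21)² + (0.49)²] = M·0.25774.
So M = 1.057 / 0.25774 = 4.101 kg.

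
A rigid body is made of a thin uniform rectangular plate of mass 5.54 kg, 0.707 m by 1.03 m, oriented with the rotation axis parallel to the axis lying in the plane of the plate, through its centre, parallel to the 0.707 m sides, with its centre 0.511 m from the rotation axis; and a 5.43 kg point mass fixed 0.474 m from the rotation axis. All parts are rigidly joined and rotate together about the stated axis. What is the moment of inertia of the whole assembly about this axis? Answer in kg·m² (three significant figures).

Rectangular plate: I_cm = (1/12)Mb² = (1/12)(5.54)(1.03)² = 0.48978 kg·m²; centre at d = 0.511 m, so I = I_cm + Md² gives I = 0.48978 + (5.54)(0.511)² = 1.9364 kg·m².
Point mass: I_cm = 0; centre at d = 0.474 m, so I = I_cm + Md² gives I = 0 + (5.43)(0.474)² = 1.22 kg·m².
Total I = 1.9364 + 1.22 = 3.1564 kg·m².

3.16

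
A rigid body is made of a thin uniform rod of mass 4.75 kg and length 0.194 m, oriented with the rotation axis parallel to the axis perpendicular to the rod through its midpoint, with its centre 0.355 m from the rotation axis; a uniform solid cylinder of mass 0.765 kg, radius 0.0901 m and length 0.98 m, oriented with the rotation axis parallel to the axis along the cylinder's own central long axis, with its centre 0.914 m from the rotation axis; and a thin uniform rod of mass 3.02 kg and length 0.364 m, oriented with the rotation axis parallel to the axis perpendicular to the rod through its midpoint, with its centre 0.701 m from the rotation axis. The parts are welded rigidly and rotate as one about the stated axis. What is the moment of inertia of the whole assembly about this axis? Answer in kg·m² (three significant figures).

2.77

Thin rod: I_cm = (1/12)ML² = (1/12)(4.75)(0.194)² = 0.014898 kg·m²; centre at d = 0.355 m, so I = I_cm + Md² gives I = 0.014898 + (4.75)(0.355)² = 0.61352 kg·m².
Solid cylinder: I_cm = (1/2)MR² = (1/2)(0.765)(0.0901)² = 0.0031051 kg·m²; centre at d = 0.914 m, so I = I_cm + Md² gives I = 0.0031051 + (0.765)(0.914)² = 0.64218 kg·m².
Thin rod: I_cm = (1/12)ML² = (1/12)(3.02)(0.364)² = 0.033345 kg·m²; centre at d = 0.701 m, so I = I_cm + Md² gives I = 0.033345 + (3.02)(0.701)² = 1.5174 kg·m².
Total I = 0.61352 + 0.64218 + 1.5174 = 2.7731 kg·m².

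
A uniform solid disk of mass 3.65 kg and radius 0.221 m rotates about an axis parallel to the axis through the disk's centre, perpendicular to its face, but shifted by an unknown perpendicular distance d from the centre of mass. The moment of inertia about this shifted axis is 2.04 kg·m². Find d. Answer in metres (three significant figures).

About the centre-of-mass axis, I_cm = (1/2)MR² = (1/2)(3.65)(0.221)² = 0.089135 kg·m².
Parallel axis theorem: I = I_cm + Md², so Md² = 2.04 − 0.089135 = 1.9509 kg·m².
d = √(1.9509 / 3.65) = 0.73108 m.

0.731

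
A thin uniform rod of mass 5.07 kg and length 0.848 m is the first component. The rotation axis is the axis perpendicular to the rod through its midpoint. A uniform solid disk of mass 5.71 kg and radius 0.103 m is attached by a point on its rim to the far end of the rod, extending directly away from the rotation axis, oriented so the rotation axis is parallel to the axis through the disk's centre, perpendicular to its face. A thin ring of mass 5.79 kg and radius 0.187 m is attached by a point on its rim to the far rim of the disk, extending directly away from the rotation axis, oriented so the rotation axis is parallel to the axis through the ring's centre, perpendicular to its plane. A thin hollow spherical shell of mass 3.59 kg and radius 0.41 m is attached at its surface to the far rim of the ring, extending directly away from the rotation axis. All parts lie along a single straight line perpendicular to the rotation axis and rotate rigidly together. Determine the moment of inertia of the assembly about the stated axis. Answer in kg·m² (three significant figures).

Thin rod: I_cm = (1/12)ML² = (1/12)(5.07)(0.848)² = 0.30382 kg·m²; axis through the centre, so I = 0.30382 kg·m².
Solid disk: I_cm = (1/2)MR² = (1/2)(5.71)(0.103)² = 0.030289 kg·m²; centre at d = 0.424 + 0.103 = 0.527 m, so I = I_cm + Md² gives I = 0.030289 + (5.71)(0.527)² = 1.6161 kg·m².
Thin ring: I_cm = MR² = (5.79)(0.187)² = 0.20247 kg·m²; centre at d = 0.424 + 0.103 + 0.103 + 0.187 = 0.817 m, so I = I_cm + Md² gives I = 0.20247 + (5.79)(0.817)² = 4.0672 kg·m².
Spherical shell: I_cm = (2/3)MR² = (2/3)(3.59)(0.41)² = 0.40232 kg·m²; centre at d = 0.424 + 0.103 + 0.103 + 0.187 + 0.187 + 0.41 = 1.414 m, so I = I_cm + Md² gives I = 0.40232 + (3.59)(1.414)² = 7.5802 kg·m².
Total I = 0.30382 + 1.6161 + 4.0672 + 7.5802 = 13.567 kg·m².

13.6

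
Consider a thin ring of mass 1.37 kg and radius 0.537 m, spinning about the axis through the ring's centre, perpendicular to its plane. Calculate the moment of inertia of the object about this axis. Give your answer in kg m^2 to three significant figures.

0.395

I_cm = MR² = (1.37)(0.537)² = 0.39507 kg m^2; axis through the centre, so I = 0.39507 kg m^2.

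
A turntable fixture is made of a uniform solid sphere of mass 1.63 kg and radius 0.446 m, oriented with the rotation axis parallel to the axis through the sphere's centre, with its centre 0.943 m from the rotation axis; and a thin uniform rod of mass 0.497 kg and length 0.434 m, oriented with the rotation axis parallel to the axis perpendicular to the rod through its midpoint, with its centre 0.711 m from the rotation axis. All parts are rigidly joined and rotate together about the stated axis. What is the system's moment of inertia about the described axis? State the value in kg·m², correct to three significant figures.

Solid sphere: I_cm = (2/5)MR² = (2/5)(1.63)(0.446)² = 0.12969 kg·m²; centre at d = 0.943 m, so the parallel axis theorem gives I = 0.12969 + (1.63)(0.943)² = 1.5792 kg·m².
Thin rod: I_cm = (1/12)ML² = (1/12)(0.497)(0.434)² = 0.0078011 kg·m²; centre at d = 0.711 m, so the parallel axis theorem gives I = 0.0078011 + (0.497)(0.711)² = 0.25905 kg·m².
Total I = 1.5792 + 0.25905 = 1.8382 kg·m².

1.84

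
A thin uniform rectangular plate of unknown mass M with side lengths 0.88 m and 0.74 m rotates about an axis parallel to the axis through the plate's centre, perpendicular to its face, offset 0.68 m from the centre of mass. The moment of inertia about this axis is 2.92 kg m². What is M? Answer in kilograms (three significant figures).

5.10

I = I_cm + Md² = (1/12)M(a²+b²) + Md² = M·[0.0833333·[(0.88)² + (0.74)²] + (0.68)²] = M·0.57257.
So M = 2.92 / 0.57257 = 5.0998 kg.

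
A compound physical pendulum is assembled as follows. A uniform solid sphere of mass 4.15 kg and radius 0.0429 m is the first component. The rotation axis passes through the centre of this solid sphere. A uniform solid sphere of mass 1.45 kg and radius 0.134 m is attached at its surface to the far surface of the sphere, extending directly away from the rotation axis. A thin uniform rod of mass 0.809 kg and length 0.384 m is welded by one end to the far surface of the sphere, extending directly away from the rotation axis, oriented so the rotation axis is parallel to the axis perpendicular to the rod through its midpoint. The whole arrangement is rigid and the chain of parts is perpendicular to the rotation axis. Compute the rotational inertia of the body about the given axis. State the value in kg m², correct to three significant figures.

0.273

Solid sphere: I_cm = (2/5)MR² = (2/5)(4.15)(0.0429)² = 0.0030551 kg m²; axis through the centre, so I = 0.0030551 kg m².
Solid sphere: I_cm = (2/5)MR² = (2/5)(1.45)(0.134)² = 0.010414 kg m²; centre at d = 0.0429 + 0.134 = 0.1769 m, so I = I_cm + Md² gives I = 0.010414 + (1.45)(0.1769)² = 0.05579 kg m².
Thin rod: I_cm = (1/12)ML² = (1/12)(0.809)(0.384)² = 0.009941 kg m²; centre at d = 0.0429 + 0.134 + 0.134 + 0.192 = 0.5029 m, so I = I_cm + Md² gives I = 0.009941 + (0.809)(0.5029)² = 0.21454 kg m².
Total I = 0.0030551 + 0.05579 + 0.21454 = 0.27339 kg m².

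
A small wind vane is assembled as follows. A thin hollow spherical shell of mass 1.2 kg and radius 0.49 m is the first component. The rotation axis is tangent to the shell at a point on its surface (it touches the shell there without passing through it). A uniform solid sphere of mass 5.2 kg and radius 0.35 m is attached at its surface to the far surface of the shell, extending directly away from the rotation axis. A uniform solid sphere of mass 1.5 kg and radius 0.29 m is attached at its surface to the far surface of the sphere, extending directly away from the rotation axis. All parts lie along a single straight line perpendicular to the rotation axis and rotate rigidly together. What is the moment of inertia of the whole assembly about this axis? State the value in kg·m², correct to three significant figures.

15.8

Spherical shell: I_cm = (2/3)MR² = (2/3)(1.2)(0.49)² = 0.19208 kg·m²; centre at d = 0.49 m, so I = I_cm + Md² gives I = 0.19208 + (1.2)(0.49)² = 0.4802 kg·m².
Solid sphere: I_cm = (2/5)MR² = (2/5)(5.2)(0.35)² = 0.2548 kg·m²; centre at d = 0.49 + 0.49 + 0.35 = 1.33 m, so I = I_cm + Md² gives I = 0.2548 + (5.2)(1.33)² = 9.4531 kg·m².
Solid sphere: I_cm = (2/5)MR² = (2/5)(1.5)(0.29)² = 0.05046 kg·m²; centre at d = 0.49 + 0.49 + 0.35 + 0.35 + 0.29 = 1.97 m, so I = I_cm + Md² gives I = 0.05046 + (1.5)(1.97)² = 5.8718 kg·m².
Total I = 0.4802 + 9.4531 + 5.8718 = 15.805 kg·m².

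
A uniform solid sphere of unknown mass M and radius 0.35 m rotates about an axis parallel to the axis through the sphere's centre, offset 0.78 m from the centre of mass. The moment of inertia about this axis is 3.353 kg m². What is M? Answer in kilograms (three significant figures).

5.10

I = I_cm + Md² = (2/5)MR² + Md² = M·[0.4·(0.35)² + (0.78)²] = M·0.6574.
So M = 3.353 / 0.6574 = 5.1004 kg.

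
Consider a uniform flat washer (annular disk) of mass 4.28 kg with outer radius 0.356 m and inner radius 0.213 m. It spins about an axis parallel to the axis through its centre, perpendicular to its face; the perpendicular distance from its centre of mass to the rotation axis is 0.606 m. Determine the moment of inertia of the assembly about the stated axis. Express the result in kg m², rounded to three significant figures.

I_cm = (1/2)M(R²+r²) = (1/2)(4.28)[(0.356)² + (0.213)²] = 0.3683 kg m²; centre at d = 0.606 m, so I = I_cm + Md² gives I = 0.3683 + (4.28)(0.606)² = 1.9401 kg m².

1.94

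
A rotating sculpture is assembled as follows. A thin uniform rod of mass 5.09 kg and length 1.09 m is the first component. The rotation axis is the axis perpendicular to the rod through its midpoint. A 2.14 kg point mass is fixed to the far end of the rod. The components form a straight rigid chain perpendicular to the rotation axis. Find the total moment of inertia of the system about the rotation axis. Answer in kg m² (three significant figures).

1.14

Thin rod: I_cm = (1/12)ML² = (1/12)(5.09)(1.09)² = 0.50395 kg m²; axis through the centre, so I = 0.50395 kg m².
Point mass: I_cm = 0; centre at d = 0.545 m, so the parallel axis theorem gives I = 0 + (2.14)(0.545)² = 0.63563 kg m².
Total I = 0.50395 + 0.63563 = 1.1396 kg m².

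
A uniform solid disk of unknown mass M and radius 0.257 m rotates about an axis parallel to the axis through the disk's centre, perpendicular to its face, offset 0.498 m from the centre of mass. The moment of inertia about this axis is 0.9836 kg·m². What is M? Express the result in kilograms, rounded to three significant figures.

3.50

I = I_cm + Md² = (1/2)MR² + Md² = M·[0.5·(0.257)² + (0.498)²] = M·0.28103.
So M = 0.9836 / 0.28103 = 3.5 kg.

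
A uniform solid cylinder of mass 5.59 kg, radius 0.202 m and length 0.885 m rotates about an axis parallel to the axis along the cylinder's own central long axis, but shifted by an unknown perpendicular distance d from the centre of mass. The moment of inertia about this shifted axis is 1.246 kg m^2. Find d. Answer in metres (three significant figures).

0.450

About the centre-of-mass axis, I_cm = (1/2)MR² = (1/2)(5.59)(0.202)² = 0.11405 kg m^2.
Parallel axis theorem: I = I_cm + Md², so Md² = 1.246 − 0.11405 = 1.132 kg m^2.
d = √(1.132 / 5.59) = 0.45 m.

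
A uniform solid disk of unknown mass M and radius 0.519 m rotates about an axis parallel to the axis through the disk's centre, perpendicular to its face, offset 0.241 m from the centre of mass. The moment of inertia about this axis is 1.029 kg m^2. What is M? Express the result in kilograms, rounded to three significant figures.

I = I_cm + Md² = (1/2)MR² + Md² = M·[0.5·(0.519)² + (0.241)²] = M·0.19276.
So M = 1.029 / 0.19276 = 5.3382 kg.

5.34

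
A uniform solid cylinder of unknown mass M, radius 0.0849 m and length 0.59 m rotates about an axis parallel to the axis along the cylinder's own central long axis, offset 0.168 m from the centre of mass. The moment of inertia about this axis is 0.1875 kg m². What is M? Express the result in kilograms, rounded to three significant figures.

I = I_cm + Md² = (1/2)MR² + Md² = M·[0.5·(0.0849)² + (0.168)²] = M·0.031828.
So M = 0.1875 / 0.031828 = 5.891 kg.

5.89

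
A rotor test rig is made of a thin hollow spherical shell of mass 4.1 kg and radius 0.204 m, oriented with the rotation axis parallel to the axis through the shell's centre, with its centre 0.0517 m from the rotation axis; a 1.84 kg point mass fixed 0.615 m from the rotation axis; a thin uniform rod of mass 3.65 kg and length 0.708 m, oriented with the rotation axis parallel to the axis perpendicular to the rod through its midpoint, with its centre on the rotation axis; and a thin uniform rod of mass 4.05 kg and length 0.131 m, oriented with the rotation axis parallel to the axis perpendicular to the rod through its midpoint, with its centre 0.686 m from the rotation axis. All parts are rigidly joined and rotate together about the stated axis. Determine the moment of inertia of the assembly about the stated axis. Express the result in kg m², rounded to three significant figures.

Spherical shell: I_cm = (2/3)MR² = (2/3)(4.1)(0.204)² = 0.11375 kg m²; centre at d = 0.0517 m, so the parallel axis theorem gives I = 0.11375 + (4.1)(0.0517)² = 0.12471 kg m².
Point mass: I_cm = 0; centre at d = 0.615 m, so the parallel axis theorem gives I = 0 + (1.84)(0.615)² = 0.69593 kg m².
Thin rod: I_cm = (1/12)ML² = (1/12)(3.65)(0.708)² = 0.15247 kg m²; axis through the centre, so I = 0.15247 kg m².
Thin rod: I_cm = (1/12)ML² = (1/12)(4.05)(0.131)² = 0.0057918 kg m²; centre at d = 0.686 m, so the parallel axis theorem gives I = 0.0057918 + (4.05)(0.686)² = 1.9117 kg m².
Total I = 0.12471 + 0.69593 + 0.15247 + 1.9117 = 2.8848 kg m².

2.88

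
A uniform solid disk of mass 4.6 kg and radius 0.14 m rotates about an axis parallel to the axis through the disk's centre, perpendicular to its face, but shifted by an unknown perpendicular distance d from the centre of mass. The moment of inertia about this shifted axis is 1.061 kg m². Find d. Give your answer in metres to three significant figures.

About the centre-of-mass axis, I_cm = (1/2)MR² = (1/2)(4.6)(0.14)² = 0.04508 kg m².
Parallel axis theorem: I = I_cm + Md², so Md² = 1.061 − 0.04508 = 1.0159 kg m².
d = √(1.0159 / 4.6) = 0.46995 m.

0.470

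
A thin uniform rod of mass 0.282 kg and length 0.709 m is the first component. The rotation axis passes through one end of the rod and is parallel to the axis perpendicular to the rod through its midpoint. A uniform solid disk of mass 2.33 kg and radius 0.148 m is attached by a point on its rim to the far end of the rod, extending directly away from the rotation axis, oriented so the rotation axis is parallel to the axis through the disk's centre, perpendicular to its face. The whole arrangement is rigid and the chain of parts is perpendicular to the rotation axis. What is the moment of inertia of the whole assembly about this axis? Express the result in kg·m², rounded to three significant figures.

1.78

Thin rod: I_cm = (1/12)ML² = (1/12)(0.282)(0.709)² = 0.011813 kg·m²; centre at d = 0.3545 m, so the parallel axis theorem gives I = 0.011813 + (0.282)(0.3545)² = 0.047252 kg·m².
Solid disk: I_cm = (1/2)MR² = (1/2)(2.33)(0.148)² = 0.025518 kg·m²; centre at d = 0.3545 + 0.3545 + 0.148 = 0.857 m, so the parallel axis theorem gives I = 0.025518 + (2.33)(0.857)² = 1.7368 kg·m².
Total I = 0.047252 + 1.7368 = 1.784 kg·m².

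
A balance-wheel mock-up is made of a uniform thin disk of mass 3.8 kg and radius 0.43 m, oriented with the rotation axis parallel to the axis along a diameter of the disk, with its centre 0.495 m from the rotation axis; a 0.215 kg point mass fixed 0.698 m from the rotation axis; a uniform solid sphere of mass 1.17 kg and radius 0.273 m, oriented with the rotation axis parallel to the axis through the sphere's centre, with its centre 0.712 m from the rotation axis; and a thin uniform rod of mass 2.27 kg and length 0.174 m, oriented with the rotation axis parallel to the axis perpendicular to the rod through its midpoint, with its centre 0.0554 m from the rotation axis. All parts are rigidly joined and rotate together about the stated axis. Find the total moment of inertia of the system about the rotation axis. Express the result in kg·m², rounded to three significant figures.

Thin disk: I_cm = (1/4)MR² = (1/4)(3.8)(0.43)² = 0.17565 kg·m²; centre at d = 0.495 m, so the parallel axis theorem gives I = 0.17565 + (3.8)(0.495)² = 1.1067 kg·m².
Point mass: I_cm = 0; centre at d = 0.698 m, so the parallel axis theorem gives I = 0 + (0.215)(0.698)² = 0.10475 kg·m².
Solid sphere: I_cm = (2/5)MR² = (2/5)(1.17)(0.273)² = 0.03488 kg·m²; centre at d = 0.712 m, so the parallel axis theorem gives I = 0.03488 + (1.17)(0.712)² = 0.628 kg·m².
Thin rod: I_cm = (1/12)ML² = (1/12)(2.27)(0.174)² = 0.0057272 kg·m²; centre at d = 0.0554 m, so the parallel axis theorem gives I = 0.0057272 + (2.27)(0.0554)² = 0.012694 kg·m².
Total I = 1.1067 + 0.10475 + 0.628 + 0.012694 = 1.8522 kg·m².

1.85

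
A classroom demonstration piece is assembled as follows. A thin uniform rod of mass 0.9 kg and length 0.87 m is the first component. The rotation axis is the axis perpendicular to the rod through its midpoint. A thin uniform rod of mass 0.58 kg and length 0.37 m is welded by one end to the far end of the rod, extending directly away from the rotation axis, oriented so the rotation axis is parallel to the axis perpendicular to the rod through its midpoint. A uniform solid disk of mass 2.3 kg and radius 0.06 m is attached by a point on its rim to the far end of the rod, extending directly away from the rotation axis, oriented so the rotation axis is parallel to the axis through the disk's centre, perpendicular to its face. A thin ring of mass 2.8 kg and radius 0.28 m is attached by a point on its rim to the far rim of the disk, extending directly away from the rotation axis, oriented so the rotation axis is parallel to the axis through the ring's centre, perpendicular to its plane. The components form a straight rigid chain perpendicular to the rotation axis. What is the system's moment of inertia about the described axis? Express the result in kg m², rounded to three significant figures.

6.30

Thin rod: I_cm = (1/12)ML² = (1/12)(0.9)(0.87)² = 0.056767 kg m²; axis through the centre, so I = 0.056767 kg m².
Thin rod: I_cm = (1/12)ML² = (1/12)(0.58)(0.37)² = 0.0066168 kg m²; centre at d = 0.435 + 0.185 = 0.62 m, so I = I_cm + Md² gives I = 0.0066168 + (0.58)(0.62)² = 0.22957 kg m².
Solid disk: I_cm = (1/2)MR² = (1/2)(2.3)(0.06)² = 0.00414 kg m²; centre at d = 0.435 + 0.185 + 0.185 + 0.06 = 0.865 m, so I = I_cm + Md² gives I = 0.00414 + (2.3)(0.865)² = 1.7251 kg m².
Thin ring: I_cm = MR² = (2.8)(0.28)² = 0.21952 kg m²; centre at d = 0.435 + 0.185 + 0.185 + 0.06 + 0.06 + 0.28 = 1.205 m, so I = I_cm + Md² gives I = 0.21952 + (2.8)(1.205)² = 4.2852 kg m².
Total I = 0.056767 + 0.22957 + 1.7251 + 4.2852 = 6.2966 kg m².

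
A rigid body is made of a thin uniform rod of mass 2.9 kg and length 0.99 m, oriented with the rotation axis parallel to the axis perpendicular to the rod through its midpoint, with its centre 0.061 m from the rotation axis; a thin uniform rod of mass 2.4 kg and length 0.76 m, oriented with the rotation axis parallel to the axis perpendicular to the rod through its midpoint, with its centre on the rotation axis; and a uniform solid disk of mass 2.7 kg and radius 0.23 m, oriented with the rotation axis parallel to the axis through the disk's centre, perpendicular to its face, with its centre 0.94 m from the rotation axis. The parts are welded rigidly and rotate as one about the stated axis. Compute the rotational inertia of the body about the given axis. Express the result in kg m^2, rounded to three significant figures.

2.82

Thin rod: I_cm = (1/12)ML² = (1/12)(2.9)(0.99)² = 0.23686 kg m^2; centre at d = 0.061 m, so I = I_cm + Md² gives I = 0.23686 + (2.9)(0.061)² = 0.24765 kg m^2.
Thin rod: I_cm = (1/12)ML² = (1/12)(2.4)(0.76)² = 0.11552 kg m^2; axis through the centre, so I = 0.11552 kg m^2.
Solid disk: I_cm = (1/2)MR² = (1/2)(2.7)(0.23)² = 0.071415 kg m^2; centre at d = 0.94 m, so I = I_cm + Md² gives I = 0.071415 + (2.7)(0.94)² = 2.4571 kg m^2.
Total I = 0.24765 + 0.11552 + 2.4571 = 2.8203 kg m^2.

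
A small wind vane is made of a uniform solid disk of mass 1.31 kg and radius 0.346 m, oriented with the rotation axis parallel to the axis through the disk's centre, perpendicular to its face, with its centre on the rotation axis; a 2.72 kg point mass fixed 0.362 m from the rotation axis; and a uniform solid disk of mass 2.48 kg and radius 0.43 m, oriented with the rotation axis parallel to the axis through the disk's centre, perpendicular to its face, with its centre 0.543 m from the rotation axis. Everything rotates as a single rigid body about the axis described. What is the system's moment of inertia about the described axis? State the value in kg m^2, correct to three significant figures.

1.40

Solid disk: I_cm = (1/2)MR² = (1/2)(1.31)(0.346)² = 0.078414 kg m^2; axis through the centre, so I = 0.078414 kg m^2.
Point mass: I_cm = 0; centre at d = 0.362 m, so I = I_cm + Md² gives I = 0 + (2.72)(0.362)² = 0.35644 kg m^2.
Solid disk: I_cm = (1/2)MR² = (1/2)(2.48)(0.43)² = 0.22928 kg m^2; centre at d = 0.543 m, so I = I_cm + Md² gives I = 0.22928 + (2.48)(0.543)² = 0.9605 kg m^2.
Total I = 0.078414 + 0.35644 + 0.9605 = 1.3954 kg m^2.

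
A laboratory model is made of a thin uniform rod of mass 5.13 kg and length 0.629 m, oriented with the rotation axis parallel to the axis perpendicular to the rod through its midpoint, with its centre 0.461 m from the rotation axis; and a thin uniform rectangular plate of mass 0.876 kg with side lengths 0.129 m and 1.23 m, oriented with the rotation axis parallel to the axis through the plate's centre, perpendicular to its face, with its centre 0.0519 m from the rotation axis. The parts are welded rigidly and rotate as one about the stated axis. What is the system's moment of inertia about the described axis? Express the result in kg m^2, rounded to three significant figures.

1.37

Thin rod: I_cm = (1/12)ML² = (1/12)(5.13)(0.629)² = 0.16914 kg m^2; centre at d = 0.461 m, so I = I_cm + Md² gives I = 0.16914 + (5.13)(0.461)² = 1.2594 kg m^2.
Rectangular plate: I_cm = (1/12)M(a²+b²) = (1/12)(0.876)[(0.129)² + (1.23)²] = 0.11166 kg m^2; centre at d = 0.0519 m, so I = I_cm + Md² gives I = 0.11166 + (0.876)(0.0519)² = 0.11402 kg m^2.
Total I = 1.2594 + 0.11402 = 1.3734 kg m^2.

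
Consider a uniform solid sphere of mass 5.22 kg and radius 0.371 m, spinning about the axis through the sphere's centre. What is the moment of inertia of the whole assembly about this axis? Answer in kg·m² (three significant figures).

0.287

I_cm = (2/5)MR² = (2/5)(5.22)(0.371)² = 0.28739 kg·m²; axis through the centre, so I = 0.28739 kg·m².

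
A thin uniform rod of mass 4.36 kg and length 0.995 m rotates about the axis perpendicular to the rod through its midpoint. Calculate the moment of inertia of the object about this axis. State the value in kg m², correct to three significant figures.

I_cm = (1/12)ML² = (1/12)(4.36)(0.995)² = 0.35971 kg m²; axis through the centre, so I = 0.35971 kg m².

0.360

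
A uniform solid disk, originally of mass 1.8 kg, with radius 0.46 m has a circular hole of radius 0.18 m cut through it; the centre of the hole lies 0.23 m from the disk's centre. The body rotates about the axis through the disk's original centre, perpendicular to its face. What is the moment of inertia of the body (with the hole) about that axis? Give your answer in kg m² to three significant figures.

0.171

Unpierced body about its centre: I₀ = (1/2)MR² = (1/2)(1.8)(0.46)² = 0.19044 kg m².
The removed disk has mass m = M·(r/R)² = (1.8)(0.18/0.46)² = 0.27561 kg (same uniform areal density).
Its moment of inertia about the rotation axis (parallel-axis theorem): I_hole = (1/2)mr² + md² = (1/2)(0.27561)(0.18)² + (0.27561)(0.23)² = 0.019045 kg m².
Treating the hole as negative mass, I = I₀ − I_hole = 0.19044 − 0.019045 = 0.1714 kg m².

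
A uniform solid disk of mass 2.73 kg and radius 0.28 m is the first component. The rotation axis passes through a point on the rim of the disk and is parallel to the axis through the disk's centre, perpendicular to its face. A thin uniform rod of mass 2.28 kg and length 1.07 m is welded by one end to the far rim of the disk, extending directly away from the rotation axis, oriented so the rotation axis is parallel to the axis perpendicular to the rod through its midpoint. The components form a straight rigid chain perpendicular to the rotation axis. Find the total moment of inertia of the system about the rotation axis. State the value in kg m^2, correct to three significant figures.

Solid disk: I_cm = (1/2)MR² = (1/2)(2.73)(0.28)² = 0.10702 kg m^2; centre at d = 0.28 m, so I = I_cm + Md² gives I = 0.10702 + (2.73)(0.28)² = 0.32105 kg m^2.
Thin rod: I_cm = (1/12)ML² = (1/12)(2.28)(1.07)² = 0.21753 kg m^2; centre at d = 0.28 + 0.28 + 0.535 = 1.095 m, so I = I_cm + Md² gives I = 0.21753 + (2.28)(1.095)² = 2.9513 kg m^2.
Total I = 0.32105 + 2.9513 = 3.2724 kg m^2.

3.27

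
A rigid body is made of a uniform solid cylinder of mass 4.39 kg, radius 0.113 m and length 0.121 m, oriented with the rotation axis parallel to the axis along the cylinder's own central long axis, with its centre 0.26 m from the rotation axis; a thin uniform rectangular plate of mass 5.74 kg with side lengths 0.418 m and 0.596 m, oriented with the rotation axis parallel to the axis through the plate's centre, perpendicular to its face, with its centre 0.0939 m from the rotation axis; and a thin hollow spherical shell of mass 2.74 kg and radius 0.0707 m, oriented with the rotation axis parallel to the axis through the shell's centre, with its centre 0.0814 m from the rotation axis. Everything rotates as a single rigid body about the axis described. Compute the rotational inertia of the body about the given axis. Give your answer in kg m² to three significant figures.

0.656

Solid cylinder: I_cm = (1/2)MR² = (1/2)(4.39)(0.113)² = 0.028028 kg m²; centre at d = 0.26 m, so the parallel axis theorem gives I = 0.028028 + (4.39)(0.26)² = 0.32479 kg m².
Rectangular plate: I_cm = (1/12)M(a²+b²) = (1/12)(5.74)[(0.418)² + (0.596)²] = 0.25349 kg m²; centre at d = 0.0939 m, so the parallel axis theorem gives I = 0.25349 + (5.74)(0.0939)² = 0.3041 kg m².
Spherical shell: I_cm = (2/3)MR² = (2/3)(2.74)(0.0707)² = 0.0091306 kg m²; centre at d = 0.0814 m, so the parallel axis theorem gives I = 0.0091306 + (2.74)(0.0814)² = 0.027286 kg m².
Total I = 0.32479 + 0.3041 + 0.027286 = 0.65618 kg m².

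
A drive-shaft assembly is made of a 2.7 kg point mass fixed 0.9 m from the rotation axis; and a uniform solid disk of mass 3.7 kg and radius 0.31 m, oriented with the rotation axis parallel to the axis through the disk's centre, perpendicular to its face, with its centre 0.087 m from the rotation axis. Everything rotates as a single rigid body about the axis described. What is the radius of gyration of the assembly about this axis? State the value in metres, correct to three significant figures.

0.611

Point mass: I_cm = 0; centre at d = 0.9 m, so the parallel axis theorem gives I = 0 + (2.7)(0.9)² = 2.187 kg·m².
Solid disk: I_cm = (1/2)MR² = (1/2)(3.7)(0.31)² = 0.17779 kg·m²; centre at d = 0.087 m, so the parallel axis theorem gives I = 0.17779 + (3.7)(0.087)² = 0.20579 kg·m².
Total I = 2.3928 kg·m²; total mass M = 6.4 kg.
k = √(I/M) = √(2.3928/6.4) = 0.61145 m.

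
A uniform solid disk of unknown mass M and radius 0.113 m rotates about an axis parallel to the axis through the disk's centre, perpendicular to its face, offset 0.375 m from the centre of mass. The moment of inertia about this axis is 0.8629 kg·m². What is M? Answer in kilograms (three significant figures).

I = I_cm + Md² = (1/2)MR² + Md² = M·[0.5·(0.113)² + (0.375)²] = M·0.14701.
So M = 0.8629 / 0.14701 = 5.8697 kg.

5.87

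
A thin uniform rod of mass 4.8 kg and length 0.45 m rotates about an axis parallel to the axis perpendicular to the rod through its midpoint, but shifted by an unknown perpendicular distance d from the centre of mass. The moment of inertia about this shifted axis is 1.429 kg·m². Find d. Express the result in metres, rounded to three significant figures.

About the centre-of-mass axis, I_cm = (1/12)ML² = (1/12)(4.8)(0.45)² = 0.081 kg·m².
Parallel axis theorem: I = I_cm + Md², so Md² = 1.429 − 0.081 = 1.348 kg·m².
d = √(1.348 / 4.8) = 0.52994 m.

0.530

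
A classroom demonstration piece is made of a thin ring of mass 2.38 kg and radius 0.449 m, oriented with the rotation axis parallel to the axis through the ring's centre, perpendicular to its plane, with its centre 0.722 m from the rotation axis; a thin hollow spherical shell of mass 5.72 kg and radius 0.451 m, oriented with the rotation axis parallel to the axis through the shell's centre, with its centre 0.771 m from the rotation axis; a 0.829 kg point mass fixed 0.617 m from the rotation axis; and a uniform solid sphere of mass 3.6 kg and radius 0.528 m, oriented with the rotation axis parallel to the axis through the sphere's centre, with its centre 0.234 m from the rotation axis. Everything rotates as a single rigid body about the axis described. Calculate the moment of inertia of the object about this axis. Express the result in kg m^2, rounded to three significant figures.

Thin ring: I_cm = MR² = (2.38)(0.449)² = 0.47981 kg m^2; centre at d = 0.722 m, so I = I_cm + Md² gives I = 0.47981 + (2.38)(0.722)² = 1.7205 kg m^2.
Spherical shell: I_cm = (2/3)MR² = (2/3)(5.72)(0.451)² = 0.77564 kg m^2; centre at d = 0.771 m, so I = I_cm + Md² gives I = 0.77564 + (5.72)(0.771)² = 4.1758 kg m^2.
Point mass: I_cm = 0; centre at d = 0.617 m, so I = I_cm + Md² gives I = 0 + (0.829)(0.617)² = 0.31559 kg m^2.
Solid sphere: I_cm = (2/5)MR² = (2/5)(3.6)(0.528)² = 0.40145 kg m^2; centre at d = 0.234 m, so I = I_cm + Md² gives I = 0.40145 + (3.6)(0.234)² = 0.59857 kg m^2.
Total I = 1.7205 + 4.1758 + 0.31559 + 0.59857 = 6.8105 kg m^2.

6.81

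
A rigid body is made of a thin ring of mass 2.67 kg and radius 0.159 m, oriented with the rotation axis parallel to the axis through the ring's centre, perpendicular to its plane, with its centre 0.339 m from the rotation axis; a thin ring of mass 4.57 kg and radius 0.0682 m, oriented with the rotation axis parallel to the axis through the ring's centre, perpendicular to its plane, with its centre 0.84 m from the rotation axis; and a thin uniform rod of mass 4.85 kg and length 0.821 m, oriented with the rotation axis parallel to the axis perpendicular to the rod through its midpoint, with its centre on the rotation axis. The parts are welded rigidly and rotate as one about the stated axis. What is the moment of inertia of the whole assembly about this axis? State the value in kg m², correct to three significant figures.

Thin ring: I_cm = MR² = (2.67)(0.159)² = 0.0675 kg m²; centre at d = 0.339 m, so the parallel axis theorem gives I = 0.0675 + (2.67)(0.339)² = 0.37434 kg m².
Thin ring: I_cm = MR² = (4.57)(0.0682)² = 0.021256 kg m²; centre at d = 0.84 m, so the parallel axis theorem gives I = 0.021256 + (4.57)(0.84)² = 3.2458 kg m².
Thin rod: I_cm = (1/12)ML² = (1/12)(4.85)(0.821)² = 0.27242 kg m²; axis through the centre, so I = 0.27242 kg m².
Total I = 0.37434 + 3.2458 + 0.27242 = 3.8926 kg m².

3.89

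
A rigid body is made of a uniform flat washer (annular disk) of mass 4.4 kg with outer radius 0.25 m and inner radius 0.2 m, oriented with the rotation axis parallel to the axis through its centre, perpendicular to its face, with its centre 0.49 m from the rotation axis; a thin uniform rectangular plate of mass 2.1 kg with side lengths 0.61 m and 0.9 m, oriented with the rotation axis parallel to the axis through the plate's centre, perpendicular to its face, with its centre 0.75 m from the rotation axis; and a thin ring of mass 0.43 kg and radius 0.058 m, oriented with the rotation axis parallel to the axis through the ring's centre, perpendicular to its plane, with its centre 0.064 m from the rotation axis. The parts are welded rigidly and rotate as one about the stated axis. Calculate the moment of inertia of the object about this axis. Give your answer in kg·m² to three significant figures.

2.67

Annular disk: I_cm = (1/2)M(R²+r²) = (1/2)(4.4)[(0.25)² + (0.2)²] = 0.2255 kg·m²; centre at d = 0.49 m, so the parallel axis theorem gives I = 0.2255 + (4.4)(0.49)² = 1.2819 kg·m².
Rectangular plate: I_cm = (1/12)M(a²+b²) = (1/12)(2.1)[(0.61)² + (0.9)²] = 0.20687 kg·m²; centre at d = 0.75 m, so the parallel axis theorem gives I = 0.20687 + (2.1)(0.75)² = 1.3881 kg·m².
Thin ring: I_cm = MR² = (0.43)(0.058)² = 0.0014465 kg·m²; centre at d = 0.064 m, so the parallel axis theorem gives I = 0.0014465 + (0.43)(0.064)² = 0.0032078 kg·m².
Total I = 1.2819 + 1.3881 + 0.0032078 = 2.6733 kg·m².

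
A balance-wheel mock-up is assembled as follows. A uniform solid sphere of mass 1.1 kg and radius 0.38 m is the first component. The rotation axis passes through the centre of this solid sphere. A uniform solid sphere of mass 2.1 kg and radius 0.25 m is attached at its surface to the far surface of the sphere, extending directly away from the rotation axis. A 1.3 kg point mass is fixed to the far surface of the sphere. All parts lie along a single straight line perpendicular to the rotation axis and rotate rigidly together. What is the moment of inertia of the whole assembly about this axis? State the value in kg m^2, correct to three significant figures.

Solid sphere: I_cm = (2/5)MR² = (2/5)(1.1)(0.38)² = 0.063536 kg m^2; axis through the centre, so I = 0.063536 kg m^2.
Solid sphere: I_cm = (2/5)MR² = (2/5)(2.1)(0.25)² = 0.0525 kg m^2; centre at d = 0.38 + 0.25 = 0.63 m, so the parallel axis theorem gives I = 0.0525 + (2.1)(0.63)² = 0.88599 kg m^2.
Point mass: I_cm = 0; centre at d = 0.38 + 0.25 + 0.25 = 0.88 m, so the parallel axis theorem gives I = 0 + (1.3)(0.88)² = 1.0067 kg m^2.
Total I = 0.063536 + 0.88599 + 1.0067 = 1.9562 kg m^2.

1.96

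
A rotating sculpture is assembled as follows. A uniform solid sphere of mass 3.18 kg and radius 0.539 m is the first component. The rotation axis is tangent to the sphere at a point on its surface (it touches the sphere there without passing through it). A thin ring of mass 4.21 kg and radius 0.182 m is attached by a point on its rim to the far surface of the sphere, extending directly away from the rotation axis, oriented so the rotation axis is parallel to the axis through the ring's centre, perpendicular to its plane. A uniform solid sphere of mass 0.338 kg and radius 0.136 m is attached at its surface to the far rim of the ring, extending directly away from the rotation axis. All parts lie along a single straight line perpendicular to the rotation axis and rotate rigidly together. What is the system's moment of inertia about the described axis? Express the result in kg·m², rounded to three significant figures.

8.96

Solid sphere: I_cm = (2/5)MR² = (2/5)(3.18)(0.539)² = 0.36954 kg·m²; centre at d = 0.539 m, so the parallel axis theorem gives I = 0.36954 + (3.18)(0.539)² = 1.2934 kg·m².
Thin ring: I_cm = MR² = (4.21)(0.182)² = 0.13945 kg·m²; centre at d = 0.539 + 0.539 + 0.182 = 1.26 m, so the parallel axis theorem gives I = 0.13945 + (4.21)(1.26)² = 6.8232 kg·m².
Solid sphere: I_cm = (2/5)MR² = (2/5)(0.338)(0.136)² = 0.0025007 kg·m²; centre at d = 0.539 + 0.539 + 0.182 + 0.182 + 0.136 = 1.578 m, so the parallel axis theorem gives I = 0.0025007 + (0.338)(1.578)² = 0.84415 kg·m².
Total I = 1.2934 + 6.8232 + 0.84415 = 8.9608 kg·m².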